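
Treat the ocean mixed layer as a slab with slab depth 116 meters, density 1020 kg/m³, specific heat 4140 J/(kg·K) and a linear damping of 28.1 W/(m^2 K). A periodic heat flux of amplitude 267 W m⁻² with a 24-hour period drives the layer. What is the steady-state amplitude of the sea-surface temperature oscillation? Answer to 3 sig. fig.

Areal heat capacity C = ρ c_p D = 1020 × 4140 × 116 = 4.90×10^8 J m⁻² K⁻¹.
Angular frequency ω = 2π / T = 2π / 86400 s = 7.27×10^-5 s⁻¹.
√((Cω)² + λ²) = √((35600)² + 28.1²) = 35600 W/(m²·K).
Amplitude A = F₀ / √((Cω)²+λ²) = 267 / 35600 = 0.00750 K.

0.00750 K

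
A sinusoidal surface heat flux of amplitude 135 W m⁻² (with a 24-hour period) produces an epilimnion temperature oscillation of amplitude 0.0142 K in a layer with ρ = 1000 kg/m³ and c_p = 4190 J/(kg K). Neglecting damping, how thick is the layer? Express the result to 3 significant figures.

31.2 m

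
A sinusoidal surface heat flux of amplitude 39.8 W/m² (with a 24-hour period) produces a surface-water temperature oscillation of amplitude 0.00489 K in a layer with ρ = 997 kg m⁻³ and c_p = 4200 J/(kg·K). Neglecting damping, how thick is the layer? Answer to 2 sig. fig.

ω = 2π / 86400 s = 7.27×10^-5 s⁻¹.
Required C = F₀ / (A ω) = 39.8 / (0.00489 × 7.27×10^-5) = 1.12×10^8 J/(m²·K).
D = C / (ρ c_p) = 1.12×10^8 / (997 × 4200) = 26.7 m.

27 m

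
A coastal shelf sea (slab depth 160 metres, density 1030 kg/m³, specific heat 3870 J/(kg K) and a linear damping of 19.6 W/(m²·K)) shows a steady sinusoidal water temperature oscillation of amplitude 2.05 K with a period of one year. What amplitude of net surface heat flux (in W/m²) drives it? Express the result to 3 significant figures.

264

Areal heat capacity C = ρ c_p D = 1030 × 3870 × 160 = 6.38×10^8 J/(m^2 K).
ω = 2π / 3.15×10^7 s = 1.99×10^-7 s⁻¹.
√((Cω)² + λ²) = √((127)² + 19.6²) = 129 W/(m²·K).
F₀ = A × √((Cω)²+λ²) = 2.05 × 129 = 264 W/m².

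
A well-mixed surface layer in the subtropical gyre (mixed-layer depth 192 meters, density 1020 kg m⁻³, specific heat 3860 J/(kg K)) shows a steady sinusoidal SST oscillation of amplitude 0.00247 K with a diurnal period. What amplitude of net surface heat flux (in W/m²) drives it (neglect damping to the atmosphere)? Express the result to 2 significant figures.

140

Areal heat capacity C = ρ c_p D = 1020 × 3860 × 192 = 7.56×10^8 J m⁻² K⁻¹.
ω = 2π / 86400 s = 7.27×10^-5 s⁻¹.
Cω = 7.56×10^8 × 7.27×10^-5 = 55000 W/(m²·K).
F₀ = A × Cω = 0.00247 × 55000 = 136 W/m².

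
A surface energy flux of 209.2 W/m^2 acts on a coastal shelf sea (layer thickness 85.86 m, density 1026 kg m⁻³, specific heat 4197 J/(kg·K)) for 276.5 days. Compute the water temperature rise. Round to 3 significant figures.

Areal heat capacity C = ρ c_p D = 1026 × 4197 × 85.86 = 3.70×10^8 J m⁻² K⁻¹.
Net heat input Q = F Δt = 209.2 × (276.5 days × 86400 s/day) = 5.00×10^9 J/m².
ΔT = Q / C = 5.00×10^9 / 3.70×10^8 = 13.5 K.

13.5 K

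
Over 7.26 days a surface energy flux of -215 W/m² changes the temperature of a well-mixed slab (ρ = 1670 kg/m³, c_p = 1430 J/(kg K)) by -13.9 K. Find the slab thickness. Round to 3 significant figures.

4.06 m

Heat input Q = F Δt = -215 × 6.27×10^5 s = -1.35×10^8 J/m².
Required areal heat capacity C = Q / ΔT = 9.70×10^6 J/(m²·K).
Depth D = C / (ρ c_p) = 9.70×10^6 / (1670 × 1430) = 4.06 m.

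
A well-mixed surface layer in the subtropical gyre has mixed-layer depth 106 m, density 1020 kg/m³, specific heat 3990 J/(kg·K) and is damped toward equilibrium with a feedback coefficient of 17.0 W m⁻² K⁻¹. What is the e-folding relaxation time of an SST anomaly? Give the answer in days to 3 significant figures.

Areal heat capacity C = ρ c_p D = 1020 × 3990 × 106 = 4.31×10^8 J/(m²·K).
Relaxation time τ = C / λ = 4.31×10^8 / 17.0 = 2.54×10^7 s.
In days: 2.54×10^7 s / (86400 s/day) = 294 days.

294 days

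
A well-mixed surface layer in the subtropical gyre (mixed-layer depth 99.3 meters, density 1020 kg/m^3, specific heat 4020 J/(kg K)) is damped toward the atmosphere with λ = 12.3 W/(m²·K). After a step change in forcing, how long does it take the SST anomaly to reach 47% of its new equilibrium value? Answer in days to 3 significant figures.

Areal heat capacity C = ρ c_p D = 1020 × 4020 × 99.3 = 4.07×10^8 J m⁻² K⁻¹.
τ = C / λ = 4.07×10^8 / 12.3 = 3.31×10^7 s.
Fraction reached: 1 − e^(−t/τ) = 0.47 ⇒ t = −τ ln(1 − 0.47) = τ × 0.635.
t = 2.10×10^7 s = 243 days.

243 days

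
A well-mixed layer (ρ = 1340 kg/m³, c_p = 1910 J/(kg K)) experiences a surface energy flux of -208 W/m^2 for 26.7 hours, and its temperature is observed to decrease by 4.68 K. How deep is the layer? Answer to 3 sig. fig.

1.67 m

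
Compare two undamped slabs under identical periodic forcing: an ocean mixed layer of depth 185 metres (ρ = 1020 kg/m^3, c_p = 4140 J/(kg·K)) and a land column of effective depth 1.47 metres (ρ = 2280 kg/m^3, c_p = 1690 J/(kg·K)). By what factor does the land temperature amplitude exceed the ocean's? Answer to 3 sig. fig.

C_ocean = 1020 × 4140 × 185 = 7.81×10^8 J/(m²·K).
C_land = 2280 × 1690 × 1.47 = 5.66×10^6 J/(m²·K).
Undamped amplitude ∝ 1/C, so A_land/A_ocean = C_ocean/C_land = 138.

138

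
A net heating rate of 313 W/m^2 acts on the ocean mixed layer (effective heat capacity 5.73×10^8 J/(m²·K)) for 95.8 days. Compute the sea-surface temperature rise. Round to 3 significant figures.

4.52 K

Areal heat capacity C = 5.73×10^8 J/(m²·K) (given).
Net heat input Q = F Δt = 313 × (95.8 days × 86400 s/day) = 2.59×10^9 J/m².
ΔT = Q / C = 2.59×10^9 / 5.73×10^8 = 4.52 K.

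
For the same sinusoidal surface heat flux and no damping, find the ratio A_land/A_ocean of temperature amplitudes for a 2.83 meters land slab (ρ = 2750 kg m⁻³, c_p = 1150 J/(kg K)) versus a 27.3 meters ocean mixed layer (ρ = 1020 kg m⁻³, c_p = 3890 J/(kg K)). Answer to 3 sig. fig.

C_ocean = 1020 × 3890 × 27.3 = 1.08×10^8 J/(m²·K).
C_land = 2750 × 1150 × 2.83 = 8.95×10^6 J/(m²·K).
Undamped amplitude ∝ 1/C, so A_land/A_ocean = C_ocean/C_land = 12.1.

12.1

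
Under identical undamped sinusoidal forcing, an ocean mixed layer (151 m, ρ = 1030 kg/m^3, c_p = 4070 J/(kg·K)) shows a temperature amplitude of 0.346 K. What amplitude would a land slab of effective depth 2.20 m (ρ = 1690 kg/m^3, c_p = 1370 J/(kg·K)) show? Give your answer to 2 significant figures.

C_ocean = 6.33×10^8 J/(m²·K); C_land = 5.09×10^6 J/(m²·K).
A ∝ 1/C ⇒ A_land = A_ocean × C_ocean/C_land = 0.346 × 124 = 43.0 K.

43 K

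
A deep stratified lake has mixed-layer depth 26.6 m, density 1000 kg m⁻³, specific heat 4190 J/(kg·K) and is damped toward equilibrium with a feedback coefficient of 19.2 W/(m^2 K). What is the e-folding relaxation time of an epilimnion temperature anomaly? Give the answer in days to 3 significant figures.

Areal heat capacity C = ρ c_p D = 1000 × 4190 × 26.6 = 1.11×10^8 J m⁻² K⁻¹.
Relaxation time τ = C / λ = 1.11×10^8 / 19.2 = 5.80×10^6 s.
In days: 5.80×10^6 s / (86400 s/day) = 67.2 days.

67.2 days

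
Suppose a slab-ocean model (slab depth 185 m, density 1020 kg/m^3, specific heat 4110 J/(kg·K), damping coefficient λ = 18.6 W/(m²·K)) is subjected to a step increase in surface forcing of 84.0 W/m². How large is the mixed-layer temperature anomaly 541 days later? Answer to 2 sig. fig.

3.0 K

Areal heat capacity C = ρ c_p D = 1020 × 4110 × 185 = 7.76×10^8 J/(m²·K).
τ = C / λ = 7.76×10^8 / 18.6 = 4.17×10^7 s.
Equilibrium anomaly ΔT_eq = F / λ = 84.0 / 18.6 = 4.52 K.
t = 541 days = 4.67×10^7 s, so t/τ = 1.12.
ΔT(t) = ΔT_eq (1 − e^(−t/τ)) = 4.52 × (1 − e^−1.12) = 3.04 K.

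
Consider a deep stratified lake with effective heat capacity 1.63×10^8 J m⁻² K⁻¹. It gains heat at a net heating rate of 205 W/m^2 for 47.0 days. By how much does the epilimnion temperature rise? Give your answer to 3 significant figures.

Areal heat capacity C = 1.63×10^8 J m⁻² K⁻¹ (given).
Net heat input Q = F Δt = 205 × (47.0 days × 86400 s/day) = 8.32×10^8 J/m².
ΔT = Q / C = 8.32×10^8 / 1.63×10^8 = 5.11 K.

5.11 K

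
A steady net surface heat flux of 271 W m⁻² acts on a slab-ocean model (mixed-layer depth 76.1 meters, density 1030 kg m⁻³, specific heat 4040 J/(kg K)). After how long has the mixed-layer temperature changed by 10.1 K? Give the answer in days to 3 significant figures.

137 days

Areal heat capacity C = ρ c_p D = 1030 × 4040 × 76.1 = 3.17×10^8 J/(m²·K).
Time required: Δt = C ΔT / F = 3.17×10^8 × 10.1 / 271 = 1.18×10^7 s.
In days: 1.18×10^7 s / (86400 s/day) = 137 days.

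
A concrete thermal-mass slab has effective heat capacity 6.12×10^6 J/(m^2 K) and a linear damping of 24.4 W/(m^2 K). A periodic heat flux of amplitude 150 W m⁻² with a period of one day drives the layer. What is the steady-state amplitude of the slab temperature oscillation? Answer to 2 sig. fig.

0.34 K

Areal heat capacity C = 6.12×10^6 J/(m^2 K) (given).
Angular frequency ω = 2π / T = 2π / 86400 s = 7.27×10^-5 s⁻¹.
√((Cω)² + λ²) = √((445)² + 24.4²) = 446 W/(m²·K).
Amplitude A = F₀ / √((Cω)²+λ²) = 150 / 446 = 0.337 K.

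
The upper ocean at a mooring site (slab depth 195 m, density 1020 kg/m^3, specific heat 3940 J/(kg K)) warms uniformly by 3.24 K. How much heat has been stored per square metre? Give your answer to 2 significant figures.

2.5×10^9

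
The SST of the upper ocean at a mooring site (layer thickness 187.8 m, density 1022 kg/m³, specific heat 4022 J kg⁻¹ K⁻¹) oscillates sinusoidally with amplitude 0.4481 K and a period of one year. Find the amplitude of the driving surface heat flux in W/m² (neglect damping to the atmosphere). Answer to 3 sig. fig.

68.9

Areal heat capacity C = ρ c_p D = 1022 × 4022 × 187.8 = 7.72×10^8 J/(m²·K).
ω = 2π / 3.15×10^7 s = 1.99×10^-7 s⁻¹.
Cω = 7.72×10^8 × 1.99×10^-7 = 154 W/(m²·K).
F₀ = A × Cω = 0.4481 × 154 = 68.9 W/m².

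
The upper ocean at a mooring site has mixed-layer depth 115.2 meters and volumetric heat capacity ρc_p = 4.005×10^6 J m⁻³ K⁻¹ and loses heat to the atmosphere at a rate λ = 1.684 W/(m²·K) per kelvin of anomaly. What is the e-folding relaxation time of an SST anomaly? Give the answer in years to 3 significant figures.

8.68 years

Areal heat capacity C = ρc_p × D = 4.005×10^6 × 115.2 = 4.61×10^8 J/(m^2 K).
Relaxation time τ = C / λ = 4.61×10^8 / 1.684 = 2.74×10^8 s.
In years: 2.74×10^8 s / (3.156×10^7 s/year) = 8.68 years.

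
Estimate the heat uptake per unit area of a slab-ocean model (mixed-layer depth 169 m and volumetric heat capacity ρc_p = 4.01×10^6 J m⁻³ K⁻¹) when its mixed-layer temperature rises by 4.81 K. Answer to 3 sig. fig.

3.26×10^9

Areal heat capacity C = ρc_p × D = 4.01×10^6 × 169 = 6.78×10^8 J/(m²·K).
ΔQ = C ΔT = 6.78×10^8 × 4.81 = 3.26×10^9 J/m².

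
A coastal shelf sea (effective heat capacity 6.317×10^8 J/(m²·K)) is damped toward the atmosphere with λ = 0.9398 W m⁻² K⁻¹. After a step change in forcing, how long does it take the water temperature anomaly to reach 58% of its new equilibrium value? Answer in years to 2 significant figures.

18 years

Areal heat capacity C = 6.317×10^8 J/(m²·K) (given).
τ = C / λ = 6.32×10^8 / 0.9398 = 6.72×10^8 s.
Fraction reached: 1 − e^(−t/τ) = 0.58 ⇒ t = −τ ln(1 − 0.58) = τ × 0.868.
t = 5.83×10^8 s = 18.5 years.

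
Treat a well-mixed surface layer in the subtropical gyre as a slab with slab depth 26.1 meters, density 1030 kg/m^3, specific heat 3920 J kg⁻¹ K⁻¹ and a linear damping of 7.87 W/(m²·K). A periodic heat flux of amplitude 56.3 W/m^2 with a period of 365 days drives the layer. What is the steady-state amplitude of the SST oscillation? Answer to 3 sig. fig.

2.51 K

Areal heat capacity C = ρ c_p D = 1030 × 3920 × 26.1 = 1.05×10^8 J/(m^2 K).
Angular frequency ω = 2π / T = 2π / 3.15×10^7 s = 1.99×10^-7 s⁻¹.
√((Cω)² + λ²) = √((21.0)² + 7.87²) = 22.4 W/(m²·K).
Amplitude A = F₀ / √((Cω)²+λ²) = 56.3 / 22.4 = 2.51 K.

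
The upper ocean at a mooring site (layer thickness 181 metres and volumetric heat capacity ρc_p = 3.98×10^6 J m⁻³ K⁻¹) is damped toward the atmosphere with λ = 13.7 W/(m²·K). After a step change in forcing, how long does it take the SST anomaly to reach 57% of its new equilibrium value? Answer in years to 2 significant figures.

Areal heat capacity C = ρc_p × D = 3.98×10^6 × 181 = 7.20×10^8 J/(m²·K).
τ = C / λ = 7.20×10^8 / 13.7 = 5.26×10^7 s.
Fraction reached: 1 − e^(−t/τ) = 0.57 ⇒ t = −τ ln(1 − 0.57) = τ × 0.844.
t = 4.44×10^7 s = 1.41 years.

1.4 years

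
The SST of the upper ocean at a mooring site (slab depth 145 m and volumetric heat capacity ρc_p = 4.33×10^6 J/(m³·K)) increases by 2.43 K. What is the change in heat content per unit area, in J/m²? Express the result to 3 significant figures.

1.53×10^9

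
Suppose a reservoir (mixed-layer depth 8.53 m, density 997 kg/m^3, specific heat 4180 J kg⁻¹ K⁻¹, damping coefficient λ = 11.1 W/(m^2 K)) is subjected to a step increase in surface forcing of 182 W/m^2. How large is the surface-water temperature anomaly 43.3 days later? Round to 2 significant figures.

11 K

Areal heat capacity C = ρ c_p D = 997 × 4180 × 8.53 = 3.55×10^7 J m⁻² K⁻¹.
τ = C / λ = 3.55×10^7 / 11.1 = 3.20×10^6 s.
Equilibrium anomaly ΔT_eq = F / λ = 182 / 11.1 = 16.4 K.
t = 43.3 days = 3.74×10^6 s, so t/τ = 1.17.
ΔT(t) = ΔT_eq (1 − e^(−t/τ)) = 16.4 × (1 − e^−1.17) = 11.3 K.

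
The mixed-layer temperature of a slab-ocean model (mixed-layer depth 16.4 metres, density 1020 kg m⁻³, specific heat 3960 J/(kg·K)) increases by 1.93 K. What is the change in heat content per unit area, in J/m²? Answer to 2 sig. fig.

1.3×10^8

Areal heat capacity C = ρ c_p D = 1020 × 3960 × 16.4 = 6.62×10^7 J/(m²·K).
ΔQ = C ΔT = 6.62×10^7 × 1.93 = 1.28×10^8 J/m².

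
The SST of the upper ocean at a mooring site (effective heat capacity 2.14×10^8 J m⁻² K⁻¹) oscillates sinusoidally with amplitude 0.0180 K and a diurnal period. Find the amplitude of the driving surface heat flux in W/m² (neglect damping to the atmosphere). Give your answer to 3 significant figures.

Areal heat capacity C = 2.14×10^8 J m⁻² K⁻¹ (given).
ω = 2π / 86400 s = 7.27×10^-5 s⁻¹.
Cω = 2.14×10^8 × 7.27×10^-5 = 15600 W/(m²·K).
F₀ = A × Cω = 0.0180 × 15600 = 280 W/m².

280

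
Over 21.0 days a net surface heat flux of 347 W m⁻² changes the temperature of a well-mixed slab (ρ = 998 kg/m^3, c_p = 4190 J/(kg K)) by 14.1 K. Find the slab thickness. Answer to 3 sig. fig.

10.7 m

Heat input Q = F Δt = 347 × 1.81×10^6 s = 6.30×10^8 J/m².
Required areal heat capacity C = Q / ΔT = 4.47×10^7 J/(m²·K).
Depth D = C / (ρ c_p) = 4.47×10^7 / (998 × 4190) = 10.7 m.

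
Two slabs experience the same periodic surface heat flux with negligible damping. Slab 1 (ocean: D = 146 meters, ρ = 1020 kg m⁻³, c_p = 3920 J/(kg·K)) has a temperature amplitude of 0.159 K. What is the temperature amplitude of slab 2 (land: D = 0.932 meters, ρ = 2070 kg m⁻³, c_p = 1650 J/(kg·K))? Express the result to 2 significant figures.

C_ocean = 5.84×10^8 J/(m²·K); C_land = 3.18×10^6 J/(m²·K).
A ∝ 1/C ⇒ A_land = A_ocean × C_ocean/C_land = 0.159 × 183 = 29.2 K.

29 K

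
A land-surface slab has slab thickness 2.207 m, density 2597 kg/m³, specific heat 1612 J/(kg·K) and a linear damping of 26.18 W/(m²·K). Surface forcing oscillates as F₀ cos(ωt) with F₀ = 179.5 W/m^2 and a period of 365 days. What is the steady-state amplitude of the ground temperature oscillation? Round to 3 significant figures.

6.84 K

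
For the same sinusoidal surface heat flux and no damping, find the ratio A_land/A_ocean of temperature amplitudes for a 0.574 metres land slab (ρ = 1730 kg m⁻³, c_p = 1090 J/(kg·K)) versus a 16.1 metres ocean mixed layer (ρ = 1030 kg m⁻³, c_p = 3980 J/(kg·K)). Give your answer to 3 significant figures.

C_ocean = 1030 × 3980 × 16.1 = 6.60×10^7 J/(m²·K).
C_land = 1730 × 1090 × 0.574 = 1.08×10^6 J/(m²·K).
Undamped amplitude ∝ 1/C, so A_land/A_ocean = C_ocean/C_land = 61.0.

61.0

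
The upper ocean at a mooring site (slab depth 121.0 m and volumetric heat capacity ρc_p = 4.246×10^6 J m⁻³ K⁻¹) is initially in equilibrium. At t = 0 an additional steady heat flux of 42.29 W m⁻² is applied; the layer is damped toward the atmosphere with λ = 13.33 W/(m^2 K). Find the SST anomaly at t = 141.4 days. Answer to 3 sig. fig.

0.862 K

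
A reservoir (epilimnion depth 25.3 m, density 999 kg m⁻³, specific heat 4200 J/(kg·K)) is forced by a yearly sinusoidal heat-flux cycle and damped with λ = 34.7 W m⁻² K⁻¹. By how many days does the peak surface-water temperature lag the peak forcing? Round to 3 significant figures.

Areal heat capacity C = ρ c_p D = 999 × 4200 × 25.3 = 1.06×10^8 J/(m²·K).
ω = 2π / 3.15×10^7 s = 1.99×10^-7 s⁻¹.
Phase lag φ = arctan(Cω/λ) = arctan(21.1/34.7) = 0.547 rad.
Time lag = φ / ω = 0.547 / 1.99×10^-7 = 2.75×10^6 s = 31.8 days.

31.8 days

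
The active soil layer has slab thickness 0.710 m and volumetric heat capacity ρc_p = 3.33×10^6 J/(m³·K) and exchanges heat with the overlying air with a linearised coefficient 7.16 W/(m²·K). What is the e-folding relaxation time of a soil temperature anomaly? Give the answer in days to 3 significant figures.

3.82 days

Areal heat capacity C = ρc_p × D = 3.33×10^6 × 0.710 = 2.36×10^6 J/(m^2 K).
Relaxation time τ = C / λ = 2.36×10^6 / 7.16 = 3.30×10^5 s.
In days: 3.30×10^5 s / (86400 s/day) = 3.82 days.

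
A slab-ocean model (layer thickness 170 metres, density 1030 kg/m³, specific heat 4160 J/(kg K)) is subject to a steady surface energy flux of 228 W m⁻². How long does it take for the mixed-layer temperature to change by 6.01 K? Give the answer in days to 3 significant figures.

222 days

Areal heat capacity C = ρ c_p D = 1030 × 4160 × 170 = 7.28×10^8 J m⁻² K⁻¹.
Time required: Δt = C ΔT / F = 7.28×10^8 × 6.01 / 228 = 1.92×10^7 s.
In days: 1.92×10^7 s / (86400 s/day) = 222 days.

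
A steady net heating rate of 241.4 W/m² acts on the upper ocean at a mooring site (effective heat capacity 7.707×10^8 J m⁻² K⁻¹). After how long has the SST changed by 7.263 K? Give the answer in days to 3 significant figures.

268 days

Areal heat capacity C = 7.707×10^8 J m⁻² K⁻¹ (given).
Time required: Δt = C ΔT / F = 7.71×10^8 × 7.263 / 241.4 = 2.32×10^7 s.
In days: 2.32×10^7 s / (86400 s/day) = 268 days.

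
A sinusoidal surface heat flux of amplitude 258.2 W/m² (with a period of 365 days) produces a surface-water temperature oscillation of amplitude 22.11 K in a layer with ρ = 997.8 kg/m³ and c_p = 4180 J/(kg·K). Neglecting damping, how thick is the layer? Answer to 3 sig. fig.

14.1 m

ω = 2π / 3.15×10^7 s = 1.99×10^-7 s⁻¹.
Required C = F₀ / (A ω) = 258.2 / (22.11 × 1.99×10^-7) = 5.86×10^7 J/(m²·K).
D = C / (ρ c_p) = 5.86×10^7 / (997.8 × 4180) = 14.1 m.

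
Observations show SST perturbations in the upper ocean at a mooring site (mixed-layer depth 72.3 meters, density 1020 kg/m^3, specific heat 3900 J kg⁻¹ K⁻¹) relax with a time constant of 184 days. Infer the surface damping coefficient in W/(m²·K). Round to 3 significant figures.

Areal heat capacity C = ρ c_p D = 1020 × 3900 × 72.3 = 2.88×10^8 J/(m^2 K).
τ = 184 days = 1.59×10^7 s.
λ = C / τ = 2.88×10^8 / 1.59×10^7 = 18.1 W/(m²·K).

18.1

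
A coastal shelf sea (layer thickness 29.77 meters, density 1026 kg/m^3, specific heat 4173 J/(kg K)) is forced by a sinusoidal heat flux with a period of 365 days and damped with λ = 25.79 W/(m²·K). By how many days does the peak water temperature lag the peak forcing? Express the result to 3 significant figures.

Areal heat capacity C = ρ c_p D = 1026 × 4173 × 29.77 = 1.27×10^8 J m⁻² K⁻¹.
ω = 2π / 3.15×10^7 s = 1.99×10^-7 s⁻¹.
Phase lag φ = arctan(Cω/λ) = arctan(25.4/25.79) = 0.778 rad.
Time lag = φ / ω = 0.778 / 1.99×10^-7 = 3.90×10^6 s = 45.2 days.

45.2 days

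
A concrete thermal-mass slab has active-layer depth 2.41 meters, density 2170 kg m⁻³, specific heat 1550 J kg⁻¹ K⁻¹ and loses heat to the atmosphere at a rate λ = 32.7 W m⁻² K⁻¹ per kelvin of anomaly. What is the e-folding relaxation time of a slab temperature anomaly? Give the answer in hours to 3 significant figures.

68.9 hours

Areal heat capacity C = ρ c_p D = 2170 × 1550 × 2.41 = 8.11×10^6 J/(m²·K).
Relaxation time τ = C / λ = 8.11×10^6 / 32.7 = 2.48×10^5 s.
In hours: 2.48×10^5 s / (3600 s/hour) = 68.9 hours.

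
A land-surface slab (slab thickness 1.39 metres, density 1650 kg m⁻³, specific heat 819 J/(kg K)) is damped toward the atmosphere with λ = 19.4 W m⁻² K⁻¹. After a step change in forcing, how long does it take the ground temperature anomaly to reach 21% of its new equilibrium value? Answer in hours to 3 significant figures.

6.34 hours

Areal heat capacity C = ρ c_p D = 1650 × 819 × 1.39 = 1.88×10^6 J/(m^2 K).
τ = C / λ = 1.88×10^6 / 19.4 = 96800 s.
Fraction reached: 1 − e^(−t/τ) = 0.21 ⇒ t = −τ ln(1 − 0.21) = τ × 0.236.
t = 22800 s = 6.34 hours.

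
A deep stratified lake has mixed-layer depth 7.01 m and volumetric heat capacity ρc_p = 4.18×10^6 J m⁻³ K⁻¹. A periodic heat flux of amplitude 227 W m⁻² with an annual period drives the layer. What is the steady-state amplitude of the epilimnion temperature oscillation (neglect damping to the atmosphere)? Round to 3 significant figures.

38.9 K

Areal heat capacity C = ρc_p × D = 4.18×10^6 × 7.01 = 2.93×10^7 J/(m²·K).
Angular frequency ω = 2π / T = 2π / 3.15×10^7 s = 1.99×10^-7 s⁻¹.
Cω = 2.93×10^7 × 1.99×10^-7 = 5.84 W/(m²·K).
Amplitude A = F₀ / (Cω) = 227 / 5.84 = 38.9 K.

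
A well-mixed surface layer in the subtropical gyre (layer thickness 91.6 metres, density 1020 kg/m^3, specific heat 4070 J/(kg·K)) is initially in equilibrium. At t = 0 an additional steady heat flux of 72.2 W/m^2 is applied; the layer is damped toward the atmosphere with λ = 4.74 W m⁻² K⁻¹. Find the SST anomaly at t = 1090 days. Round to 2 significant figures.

11 K

Areal heat capacity C = ρ c_p D = 1020 × 4070 × 91.6 = 3.80×10^8 J/(m²·K).
τ = C / λ = 3.80×10^8 / 4.74 = 8.02×10^7 s.
Equilibrium anomaly ΔT_eq = F / λ = 72.2 / 4.74 = 15.2 K.
t = 1090 days = 9.42×10^7 s, so t/τ = 1.17.
ΔT(t) = ΔT_eq (1 − e^(−t/τ)) = 15.2 × (1 − e^−1.17) = 10.5 K.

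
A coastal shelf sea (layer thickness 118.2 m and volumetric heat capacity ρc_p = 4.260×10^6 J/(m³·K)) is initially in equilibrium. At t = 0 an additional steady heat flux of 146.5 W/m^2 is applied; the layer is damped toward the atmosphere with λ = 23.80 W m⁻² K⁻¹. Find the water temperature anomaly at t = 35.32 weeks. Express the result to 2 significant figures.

3.9 K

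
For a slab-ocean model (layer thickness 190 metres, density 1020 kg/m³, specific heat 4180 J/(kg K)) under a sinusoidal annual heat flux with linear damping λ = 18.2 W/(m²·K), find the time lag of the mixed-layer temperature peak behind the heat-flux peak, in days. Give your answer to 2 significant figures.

85 days

Areal heat capacity C = ρ c_p D = 1020 × 4180 × 190 = 8.10×10^8 J/(m^2 K).
ω = 2π / 3.15×10^7 s = 1.99×10^-7 s⁻¹.
Phase lag φ = arctan(Cω/λ) = arctan(161/18.2) = 1.46 rad.
Time lag = φ / ω = 1.46 / 1.99×10^-7 = 7.32×10^6 s = 84.7 days.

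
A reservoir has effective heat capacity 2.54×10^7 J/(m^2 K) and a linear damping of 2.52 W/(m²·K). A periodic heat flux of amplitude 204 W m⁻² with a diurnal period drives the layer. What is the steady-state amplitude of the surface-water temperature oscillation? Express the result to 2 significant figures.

Areal heat capacity C = 2.54×10^7 J/(m^2 K) (given).
Angular frequency ω = 2π / T = 2π / 86400 s = 7.27×10^-5 s⁻¹.
√((Cω)² + λ²) = √((1850)² + 2.52²) = 1850 W/(m²·K).
Amplitude A = F₀ / √((Cω)²+λ²) = 204 / 1850 = 0.110 K.

0.11 K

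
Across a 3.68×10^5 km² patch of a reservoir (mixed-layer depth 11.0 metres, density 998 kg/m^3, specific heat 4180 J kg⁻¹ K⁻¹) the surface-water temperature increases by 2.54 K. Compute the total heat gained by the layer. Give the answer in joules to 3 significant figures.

Areal heat capacity C = ρ c_p D = 998 × 4180 × 11.0 = 4.59×10^7 J/(m^2 K).
Heat per unit area: q = C ΔT = 4.59×10^7 × 2.54 = 1.17×10^8 J/m².
Total heat: Q = q × A = 1.17×10^8 × (3.68×10^5 × 10⁶ m²) = 4.29×10^19 J.

4.29×10^19 J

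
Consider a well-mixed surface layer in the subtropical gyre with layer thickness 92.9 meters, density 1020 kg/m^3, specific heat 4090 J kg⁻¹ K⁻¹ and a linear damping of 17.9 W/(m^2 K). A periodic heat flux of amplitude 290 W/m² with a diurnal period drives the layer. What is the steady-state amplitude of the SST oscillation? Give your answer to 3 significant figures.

Areal heat capacity C = ρ c_p D = 1020 × 4090 × 92.9 = 3.88×10^8 J/(m²·K).
Angular frequency ω = 2π / T = 2π / 86400 s = 7.27×10^-5 s⁻¹.
√((Cω)² + λ²) = √((28200)² + 17.9²) = 28200 W/(m²·K).
Amplitude A = F₀ / √((Cω)²+λ²) = 290 / 28200 = 0.0103 K.

0.0103 K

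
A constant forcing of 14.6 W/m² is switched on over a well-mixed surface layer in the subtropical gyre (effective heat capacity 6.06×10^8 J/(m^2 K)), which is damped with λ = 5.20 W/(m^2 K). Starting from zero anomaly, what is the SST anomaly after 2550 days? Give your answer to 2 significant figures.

Areal heat capacity C = 6.06×10^8 J/(m^2 K) (given).
τ = C / λ = 6.06×10^8 / 5.20 = 1.17×10^8 s.
Equilibrium anomaly ΔT_eq = F / λ = 14.6 / 5.20 = 2.81 K.
t = 2550 days = 2.20×10^8 s, so t/τ = 1.89.
ΔT(t) = ΔT_eq (1 − e^(−t/τ)) = 2.81 × (1 − e^−1.89) = 2.38 K.

2.4 K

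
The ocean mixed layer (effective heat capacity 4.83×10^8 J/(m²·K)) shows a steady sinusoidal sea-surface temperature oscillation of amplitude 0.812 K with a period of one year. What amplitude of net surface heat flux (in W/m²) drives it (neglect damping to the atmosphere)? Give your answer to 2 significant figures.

78

Areal heat capacity C = 4.83×10^8 J/(m²·K) (given).
ω = 2π / 3.15×10^7 s = 1.99×10^-7 s⁻¹.
Cω = 4.83×10^8 × 1.99×10^-7 = 96.2 W/(m²·K).
F₀ = A × Cω = 0.812 × 96.2 = 78.1 W/m².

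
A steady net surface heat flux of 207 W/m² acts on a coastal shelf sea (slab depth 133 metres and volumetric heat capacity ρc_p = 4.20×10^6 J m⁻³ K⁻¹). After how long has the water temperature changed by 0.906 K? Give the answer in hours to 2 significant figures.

Areal heat capacity C = ρc_p × D = 4.20×10^6 × 133 = 5.59×10^8 J/(m^2 K).
Time required: Δt = C ΔT / F = 5.59×10^8 × 0.906 / 207 = 2.44×10^6 s.
In hours: 2.44×10^6 s / (3600 s/hour) = 679 hours.

680 hours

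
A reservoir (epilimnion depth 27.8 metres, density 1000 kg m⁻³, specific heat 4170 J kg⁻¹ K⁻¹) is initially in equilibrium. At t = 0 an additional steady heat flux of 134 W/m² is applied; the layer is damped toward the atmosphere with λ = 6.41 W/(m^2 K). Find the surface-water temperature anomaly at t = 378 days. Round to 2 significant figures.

17 K

Areal heat capacity C = ρ c_p D = 1000 × 4170 × 27.8 = 1.16×10^8 J m⁻² K⁻¹.
τ = C / λ = 1.16×10^8 / 6.41 = 1.81×10^7 s.
Equilibrium anomaly ΔT_eq = F / λ = 134 / 6.41 = 20.9 K.
t = 378 days = 3.27×10^7 s, so t/τ = 1.81.
ΔT(t) = ΔT_eq (1 − e^(−t/τ)) = 20.9 × (1 − e^−1.81) = 17.5 K.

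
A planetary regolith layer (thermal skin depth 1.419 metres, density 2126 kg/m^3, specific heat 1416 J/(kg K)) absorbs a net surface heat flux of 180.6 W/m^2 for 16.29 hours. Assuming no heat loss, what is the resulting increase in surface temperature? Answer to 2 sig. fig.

2.5 K

Areal heat capacity C = ρ c_p D = 2126 × 1416 × 1.419 = 4.27×10^6 J m⁻² K⁻¹.
Net heat input Q = F Δt = 180.6 × (16.29 hours × 3600 s/hour) = 1.06×10^7 J/m².
ΔT = Q / C = 1.06×10^7 / 4.27×10^6 = 2.48 K.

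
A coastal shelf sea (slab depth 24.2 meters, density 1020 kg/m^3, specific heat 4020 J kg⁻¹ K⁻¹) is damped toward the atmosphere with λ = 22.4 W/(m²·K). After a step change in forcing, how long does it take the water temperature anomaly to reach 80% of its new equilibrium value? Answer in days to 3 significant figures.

Areal heat capacity C = ρ c_p D = 1020 × 4020 × 24.2 = 9.92×10^7 J m⁻² K⁻¹.
τ = C / λ = 9.92×10^7 / 22.4 = 4.43×10^6 s.
Fraction reached: 1 − e^(−t/τ) = 0.80 ⇒ t = −τ ln(1 − 0.80) = τ × 1.61.
t = 7.13×10^6 s = 82.5 days.

82.5 days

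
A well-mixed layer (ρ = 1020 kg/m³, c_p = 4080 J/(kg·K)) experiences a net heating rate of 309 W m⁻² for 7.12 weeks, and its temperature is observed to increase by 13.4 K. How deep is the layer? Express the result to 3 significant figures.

Heat input Q = F Δt = 309 × 4.31×10^6 s = 1.33×10^9 J/m².
Required areal heat capacity C = Q / ΔT = 9.93×10^7 J/(m²·K).
Depth D = C / (ρ c_p) = 9.93×10^7 / (1020 × 4080) = 23.9 m.

23.9 m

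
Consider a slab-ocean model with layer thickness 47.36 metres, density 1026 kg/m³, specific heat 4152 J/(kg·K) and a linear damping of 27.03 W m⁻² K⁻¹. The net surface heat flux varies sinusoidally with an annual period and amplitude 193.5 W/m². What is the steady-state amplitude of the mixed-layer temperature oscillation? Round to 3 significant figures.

Areal heat capacity C = ρ c_p D = 1026 × 4152 × 47.36 = 2.02×10^8 J/(m²·K).
Angular frequency ω = 2π / T = 2π / 3.15×10^7 s = 1.99×10^-7 s⁻¹.
√((Cω)² + λ²) = √((40.2)² + 27.03²) = 48.4 W/(m²·K).
Amplitude A = F₀ / √((Cω)²+λ²) = 193.5 / 48.4 = 3.99 K.

3.99 K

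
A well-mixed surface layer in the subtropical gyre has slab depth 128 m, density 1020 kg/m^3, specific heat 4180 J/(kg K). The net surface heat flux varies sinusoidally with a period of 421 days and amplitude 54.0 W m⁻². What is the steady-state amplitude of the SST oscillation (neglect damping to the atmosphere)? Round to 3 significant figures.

0.573 K

Areal heat capacity C = ρ c_p D = 1020 × 4180 × 128 = 5.46×10^8 J m⁻² K⁻¹.
Angular frequency ω = 2π / T = 2π / 3.64×10^7 s = 1.73×10^-7 s⁻¹.
Cω = 5.46×10^8 × 1.73×10^-7 = 94.3 W/(m²·K).
Amplitude A = F₀ / (Cω) = 54.0 / 94.3 = 0.573 K.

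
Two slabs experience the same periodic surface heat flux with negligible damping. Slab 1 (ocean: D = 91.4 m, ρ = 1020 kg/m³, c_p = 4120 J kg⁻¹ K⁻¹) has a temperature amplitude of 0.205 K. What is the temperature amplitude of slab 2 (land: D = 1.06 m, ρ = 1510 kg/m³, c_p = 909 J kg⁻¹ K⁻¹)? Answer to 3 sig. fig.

C_ocean = 3.84×10^8 J/(m²·K); C_land = 1.45×10^6 J/(m²·K).
A ∝ 1/C ⇒ A_land = A_ocean × C_ocean/C_land = 0.205 × 264 = 54.1 K.

54.1 K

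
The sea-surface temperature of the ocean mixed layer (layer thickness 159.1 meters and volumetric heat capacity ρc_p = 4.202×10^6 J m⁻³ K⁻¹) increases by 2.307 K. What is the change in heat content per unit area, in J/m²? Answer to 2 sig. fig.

Areal heat capacity C = ρc_p × D = 4.202×10^6 × 159.1 = 6.69×10^8 J/(m²·K).
ΔQ = C ΔT = 6.69×10^8 × 2.307 = 1.54×10^9 J/m².

1.5×10^9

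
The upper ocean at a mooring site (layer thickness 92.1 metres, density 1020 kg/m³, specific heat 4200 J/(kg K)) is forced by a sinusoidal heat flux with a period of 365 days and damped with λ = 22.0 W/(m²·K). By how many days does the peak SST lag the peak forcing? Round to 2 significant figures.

75 days

Areal heat capacity C = ρ c_p D = 1020 × 4200 × 92.1 = 3.95×10^8 J/(m^2 K).
ω = 2π / 3.15×10^7 s = 1.99×10^-7 s⁻¹.
Phase lag φ = arctan(Cω/λ) = arctan(78.6/22.0) = 1.30 rad.
Time lag = φ / ω = 1.30 / 1.99×10^-7 = 6.51×10^6 s = 75.4 days.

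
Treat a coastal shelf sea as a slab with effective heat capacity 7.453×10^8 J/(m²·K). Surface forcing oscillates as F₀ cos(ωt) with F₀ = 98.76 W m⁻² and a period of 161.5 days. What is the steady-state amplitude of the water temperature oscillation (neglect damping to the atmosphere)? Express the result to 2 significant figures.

Areal heat capacity C = 7.453×10^8 J/(m²·K) (given).
Angular frequency ω = 2π / T = 2π / 1.40×10^7 s = 4.50×10^-7 s⁻¹.
Cω = 7.45×10^8 × 4.50×10^-7 = 336 W/(m²·K).
Amplitude A = F₀ / (Cω) = 98.76 / 336 = 0.294 K.

0.29 K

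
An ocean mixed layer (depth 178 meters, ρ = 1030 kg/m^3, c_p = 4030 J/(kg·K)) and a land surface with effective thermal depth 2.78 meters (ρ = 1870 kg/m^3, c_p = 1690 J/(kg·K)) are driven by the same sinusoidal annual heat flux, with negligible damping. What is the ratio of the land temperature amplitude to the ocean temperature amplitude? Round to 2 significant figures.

84

C_ocean = 1030 × 4030 × 178 = 7.39×10^8 J/(m²·K).
C_land = 1870 × 1690 × 2.78 = 8.79×10^6 J/(m²·K).
Undamped amplitude ∝ 1/C, so A_land/A_ocean = C_ocean/C_land = 84.1.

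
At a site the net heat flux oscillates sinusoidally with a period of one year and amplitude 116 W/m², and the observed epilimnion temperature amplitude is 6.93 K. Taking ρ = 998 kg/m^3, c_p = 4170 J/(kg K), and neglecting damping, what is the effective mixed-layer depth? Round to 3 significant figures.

ω = 2π / 3.15×10^7 s = 1.99×10^-7 s⁻¹.
Required C = F₀ / (A ω) = 116 / (6.93 × 1.99×10^-7) = 8.40×10^7 J/(m²·K).
D = C / (ρ c_p) = 8.40×10^7 / (998 × 4170) = 20.2 m.

20.2 m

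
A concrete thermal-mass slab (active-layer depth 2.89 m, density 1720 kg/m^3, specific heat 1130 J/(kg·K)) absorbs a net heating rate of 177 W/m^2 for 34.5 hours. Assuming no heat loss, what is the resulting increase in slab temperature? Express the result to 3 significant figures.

3.91 K

Areal heat capacity C = ρ c_p D = 1720 × 1130 × 2.89 = 5.62×10^6 J/(m^2 K).
Net heat input Q = F Δt = 177 × (34.5 hours × 3600 s/hour) = 2.20×10^7 J/m².
ΔT = Q / C = 2.20×10^7 / 5.62×10^6 = 3.91 K.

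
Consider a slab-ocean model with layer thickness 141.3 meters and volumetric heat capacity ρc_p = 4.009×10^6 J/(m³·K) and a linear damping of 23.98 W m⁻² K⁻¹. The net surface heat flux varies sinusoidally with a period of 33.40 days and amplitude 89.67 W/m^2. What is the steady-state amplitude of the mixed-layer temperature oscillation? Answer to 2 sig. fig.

Areal heat capacity C = ρc_p × D = 4.009×10^6 × 141.3 = 5.66×10^8 J m⁻² K⁻¹.
Angular frequency ω = 2π / T = 2π / 2.89×10^6 s = 2.18×10^-6 s⁻¹.
√((Cω)² + λ²) = √((1230)² + 23.98²) = 1230 W/(m²·K).
Amplitude A = F₀ / √((Cω)²+λ²) = 89.67 / 1230 = 0.0727 K.

0.073 K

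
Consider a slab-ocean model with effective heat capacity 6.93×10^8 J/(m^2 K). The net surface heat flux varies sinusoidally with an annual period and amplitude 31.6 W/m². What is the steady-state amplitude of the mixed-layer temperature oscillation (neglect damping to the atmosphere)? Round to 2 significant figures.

0.23 K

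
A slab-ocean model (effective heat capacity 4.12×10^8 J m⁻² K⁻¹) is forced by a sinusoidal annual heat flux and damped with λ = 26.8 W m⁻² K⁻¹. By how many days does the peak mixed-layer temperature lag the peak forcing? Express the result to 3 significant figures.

Areal heat capacity C = 4.12×10^8 J m⁻² K⁻¹ (given).
ω = 2π / 3.15×10^7 s = 1.99×10^-7 s⁻¹.
Phase lag φ = arctan(Cω/λ) = arctan(82.1/26.8) = 1.26 rad.
Time lag = φ / ω = 1.26 / 1.99×10^-7 = 6.30×10^6 s = 72.9 days.

72.9 days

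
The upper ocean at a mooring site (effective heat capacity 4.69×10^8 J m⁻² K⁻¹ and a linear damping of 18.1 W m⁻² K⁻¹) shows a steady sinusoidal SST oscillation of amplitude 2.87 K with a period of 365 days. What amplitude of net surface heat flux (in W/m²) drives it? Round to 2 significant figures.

Areal heat capacity C = 4.69×10^8 J m⁻² K⁻¹ (given).
ω = 2π / 3.15×10^7 s = 1.99×10^-7 s⁻¹.
√((Cω)² + λ²) = √((93.4)² + 18.1²) = 95.2 W/(m²·K).
F₀ = A × √((Cω)²+λ²) = 2.87 × 95.2 = 273 W/m².

270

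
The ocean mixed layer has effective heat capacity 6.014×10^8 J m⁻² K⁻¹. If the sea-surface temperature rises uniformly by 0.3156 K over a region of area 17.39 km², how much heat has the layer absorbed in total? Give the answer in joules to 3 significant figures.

3.30×10^15 J

Areal heat capacity C = 6.014×10^8 J m⁻² K⁻¹ (given).
Heat per unit area: q = C ΔT = 6.01×10^8 × 0.3156 = 1.90×10^8 J/m².
Total heat: Q = q × A = 1.90×10^8 × (17.39 × 10⁶ m²) = 3.30×10^15 J.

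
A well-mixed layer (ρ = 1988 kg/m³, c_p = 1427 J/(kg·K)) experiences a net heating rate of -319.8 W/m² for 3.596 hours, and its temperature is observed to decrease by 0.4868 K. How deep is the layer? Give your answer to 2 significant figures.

Heat input Q = F Δt = -319.8 × 12900 s = -4.14×10^6 J/m².
Required areal heat capacity C = Q / ΔT = 8.50×10^6 J/(m²·K).
Depth D = C / (ρ c_p) = 8.50×10^6 / (1988 × 1427) = 3.00 m.

3.0 m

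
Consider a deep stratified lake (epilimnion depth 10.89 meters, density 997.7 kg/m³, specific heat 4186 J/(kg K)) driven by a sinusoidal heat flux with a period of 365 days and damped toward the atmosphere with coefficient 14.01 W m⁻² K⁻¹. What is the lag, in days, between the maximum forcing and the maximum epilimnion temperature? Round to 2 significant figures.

Areal heat capacity C = ρ c_p D = 997.7 × 4186 × 10.89 = 4.55×10^7 J/(m²·K).
ω = 2π / 3.15×10^7 s = 1.99×10^-7 s⁻¹.
Phase lag φ = arctan(Cω/λ) = arctan(9.06/14.01) = 0.574 rad.
Time lag = φ / ω = 0.574 / 1.99×10^-7 = 2.88×10^6 s = 33.4 days.

33 days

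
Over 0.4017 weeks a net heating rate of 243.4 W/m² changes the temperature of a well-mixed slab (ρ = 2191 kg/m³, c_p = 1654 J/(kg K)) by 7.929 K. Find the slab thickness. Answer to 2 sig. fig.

Heat input Q = F Δt = 243.4 × 2.43×10^5 s = 5.91×10^7 J/m².
Required areal heat capacity C = Q / ΔT = 7.46×10^6 J/(m²·K).
Depth D = C / (ρ c_p) = 7.46×10^6 / (2191 × 1654) = 2.06 m.

2.1 m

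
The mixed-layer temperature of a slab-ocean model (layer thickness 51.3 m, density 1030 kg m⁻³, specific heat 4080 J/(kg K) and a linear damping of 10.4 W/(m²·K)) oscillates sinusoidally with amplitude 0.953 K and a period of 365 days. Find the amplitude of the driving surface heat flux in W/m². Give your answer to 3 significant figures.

42.1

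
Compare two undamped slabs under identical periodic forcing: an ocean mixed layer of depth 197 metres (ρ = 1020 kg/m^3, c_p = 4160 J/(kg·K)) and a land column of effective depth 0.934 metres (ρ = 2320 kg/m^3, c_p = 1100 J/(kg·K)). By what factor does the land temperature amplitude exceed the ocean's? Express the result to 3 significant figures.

C_ocean = 1020 × 4160 × 197 = 8.36×10^8 J/(m²·K).
C_land = 2320 × 1100 × 0.934 = 2.38×10^6 J/(m²·K).
Undamped amplitude ∝ 1/C, so A_land/A_ocean = C_ocean/C_land = 351.

351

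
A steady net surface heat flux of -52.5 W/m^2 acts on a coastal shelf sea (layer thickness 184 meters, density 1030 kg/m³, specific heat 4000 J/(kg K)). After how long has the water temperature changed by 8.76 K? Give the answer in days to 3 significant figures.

Areal heat capacity C = ρ c_p D = 1030 × 4000 × 184 = 7.58×10^8 J/(m^2 K).
Time required: Δt = C ΔT / F = 7.58×10^8 × -8.76 / -52.5 = 1.26×10^8 s.
In days: 1.26×10^8 s / (86400 s/day) = 1460 days.

1460 days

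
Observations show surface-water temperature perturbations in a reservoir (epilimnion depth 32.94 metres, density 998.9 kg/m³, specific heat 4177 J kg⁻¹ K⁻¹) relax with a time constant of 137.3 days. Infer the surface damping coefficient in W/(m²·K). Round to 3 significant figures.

Areal heat capacity C = ρ c_p D = 998.9 × 4177 × 32.94 = 1.37×10^8 J/(m^2 K).
τ = 137.3 days = 1.19×10^7 s.
λ = C / τ = 1.37×10^8 / 1.19×10^7 = 11.6 W/(m²·K).

11.6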